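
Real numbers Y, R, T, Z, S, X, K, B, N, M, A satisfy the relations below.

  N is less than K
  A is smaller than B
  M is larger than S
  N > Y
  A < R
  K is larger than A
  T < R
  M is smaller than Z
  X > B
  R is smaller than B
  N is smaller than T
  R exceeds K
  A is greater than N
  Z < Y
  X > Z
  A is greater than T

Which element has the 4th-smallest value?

Piecing the relations together gives one ordering: S < M < Z < Y < N < T < A < K < R < B < X.
Counting 4 from the smallest end gives Y.

Y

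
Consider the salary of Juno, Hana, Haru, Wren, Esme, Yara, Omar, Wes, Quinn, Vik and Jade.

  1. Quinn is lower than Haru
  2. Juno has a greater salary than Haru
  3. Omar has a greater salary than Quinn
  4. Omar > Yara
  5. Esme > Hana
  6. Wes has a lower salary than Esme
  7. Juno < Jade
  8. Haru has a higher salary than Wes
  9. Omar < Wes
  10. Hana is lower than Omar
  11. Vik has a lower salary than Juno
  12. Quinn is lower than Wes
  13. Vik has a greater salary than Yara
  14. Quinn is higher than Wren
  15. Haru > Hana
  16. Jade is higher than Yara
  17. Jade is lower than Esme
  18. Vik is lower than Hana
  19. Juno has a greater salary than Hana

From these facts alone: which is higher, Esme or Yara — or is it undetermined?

Chaining the given relations: Yara < Vik < Hana < Omar < Wes < Haru < Juno < Jade < Esme.
So Esme is higher.

Esme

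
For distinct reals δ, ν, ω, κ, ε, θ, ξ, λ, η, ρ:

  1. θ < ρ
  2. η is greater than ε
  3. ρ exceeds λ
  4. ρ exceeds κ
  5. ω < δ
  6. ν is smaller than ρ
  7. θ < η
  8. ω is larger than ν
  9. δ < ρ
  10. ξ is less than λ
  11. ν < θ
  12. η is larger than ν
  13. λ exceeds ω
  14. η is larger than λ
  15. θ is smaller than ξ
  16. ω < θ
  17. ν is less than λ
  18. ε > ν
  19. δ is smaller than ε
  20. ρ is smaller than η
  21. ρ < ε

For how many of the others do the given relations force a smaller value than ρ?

7

The elements the relations force below ρ are ν, ω, θ, δ, κ, ξ, λ — no chain reaches any other.
That is 7.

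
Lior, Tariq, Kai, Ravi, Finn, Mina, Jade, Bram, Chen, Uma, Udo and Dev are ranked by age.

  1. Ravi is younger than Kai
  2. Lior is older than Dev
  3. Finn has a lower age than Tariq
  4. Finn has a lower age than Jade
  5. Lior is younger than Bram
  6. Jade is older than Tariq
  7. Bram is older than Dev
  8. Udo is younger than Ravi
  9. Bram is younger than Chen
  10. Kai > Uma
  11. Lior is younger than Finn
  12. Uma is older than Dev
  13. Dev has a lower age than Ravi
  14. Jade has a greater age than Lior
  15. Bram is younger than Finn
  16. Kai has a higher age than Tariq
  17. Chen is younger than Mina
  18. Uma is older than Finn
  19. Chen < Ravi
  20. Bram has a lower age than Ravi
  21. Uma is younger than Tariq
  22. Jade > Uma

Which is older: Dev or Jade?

Jade

Following the relations from Dev: Dev < Lior < Bram < Finn < Uma < Tariq < Jade.
So Dev < Jade; Jade is the older of the two.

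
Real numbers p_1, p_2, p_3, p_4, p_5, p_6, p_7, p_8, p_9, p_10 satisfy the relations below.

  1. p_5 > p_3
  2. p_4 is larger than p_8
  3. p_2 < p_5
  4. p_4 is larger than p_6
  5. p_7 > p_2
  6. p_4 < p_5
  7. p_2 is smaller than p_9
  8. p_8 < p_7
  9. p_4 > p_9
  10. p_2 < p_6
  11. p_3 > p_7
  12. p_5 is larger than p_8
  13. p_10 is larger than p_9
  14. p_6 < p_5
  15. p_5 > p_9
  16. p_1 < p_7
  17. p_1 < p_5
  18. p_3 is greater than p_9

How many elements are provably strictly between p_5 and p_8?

The relations place p_8 below p_5. An element lies strictly between them when it is forced above p_8 and also forced below p_5.
Above p_8: {p_7, p_4, p_3}. Below p_5: {p_1, p_2, p_9, p_7, p_6, p_4, p_3}.
Intersection: {p_7, p_4, p_3} — 3.

3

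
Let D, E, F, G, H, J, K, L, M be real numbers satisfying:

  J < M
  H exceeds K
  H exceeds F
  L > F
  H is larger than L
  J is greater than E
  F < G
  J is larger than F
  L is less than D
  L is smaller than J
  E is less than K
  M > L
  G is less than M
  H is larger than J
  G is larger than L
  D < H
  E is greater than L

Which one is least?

L is not least since F < L; E is not least since L < E; J is not least since F < J; G is not least since F < G; D is not least since L < D; K is not least since E < K; H is not least since F < H; M is not least since J < M.
Only F has nothing below it, so F is the least.

F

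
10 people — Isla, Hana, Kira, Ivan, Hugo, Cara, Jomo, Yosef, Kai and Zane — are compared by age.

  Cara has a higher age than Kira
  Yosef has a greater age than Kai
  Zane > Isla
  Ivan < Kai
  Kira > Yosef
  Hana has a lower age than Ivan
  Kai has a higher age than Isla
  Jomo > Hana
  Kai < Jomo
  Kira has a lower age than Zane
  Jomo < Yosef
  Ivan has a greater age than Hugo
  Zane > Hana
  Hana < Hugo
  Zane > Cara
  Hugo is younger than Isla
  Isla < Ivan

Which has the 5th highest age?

Jomo

Chaining the given pairs: Hana < Hugo < Isla < Ivan < Kai < Jomo < Yosef < Kira < Cara < Zane.
The 5th largest is Jomo.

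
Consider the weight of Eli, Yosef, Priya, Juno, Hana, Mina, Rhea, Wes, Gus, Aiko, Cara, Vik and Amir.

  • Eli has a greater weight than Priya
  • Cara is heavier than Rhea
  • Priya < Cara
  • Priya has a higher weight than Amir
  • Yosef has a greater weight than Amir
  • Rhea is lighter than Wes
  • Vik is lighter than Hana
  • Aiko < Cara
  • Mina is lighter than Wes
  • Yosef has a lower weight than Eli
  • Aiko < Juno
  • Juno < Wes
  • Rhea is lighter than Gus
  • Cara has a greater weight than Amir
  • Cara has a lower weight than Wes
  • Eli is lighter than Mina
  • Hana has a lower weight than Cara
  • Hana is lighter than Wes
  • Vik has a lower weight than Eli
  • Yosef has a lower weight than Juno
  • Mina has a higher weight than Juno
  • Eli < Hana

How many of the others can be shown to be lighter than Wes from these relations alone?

From Wes the given relations immediately reach Rhea, Hana, Cara, Juno, Mina.
From those, Vik, Amir, Yosef, Priya, Eli, Aiko — 11 in total.
Nothing else is reachable below Wes; 11 in all.

11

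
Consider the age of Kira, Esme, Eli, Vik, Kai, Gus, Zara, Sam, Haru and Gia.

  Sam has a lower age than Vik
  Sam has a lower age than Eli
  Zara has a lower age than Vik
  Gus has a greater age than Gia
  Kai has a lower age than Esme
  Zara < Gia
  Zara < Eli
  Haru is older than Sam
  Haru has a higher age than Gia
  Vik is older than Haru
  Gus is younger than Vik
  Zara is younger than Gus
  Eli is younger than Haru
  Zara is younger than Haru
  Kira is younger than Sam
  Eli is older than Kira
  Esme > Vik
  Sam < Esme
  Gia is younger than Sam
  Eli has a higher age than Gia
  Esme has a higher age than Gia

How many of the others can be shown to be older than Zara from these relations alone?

Directly above Zara: Gia, Eli, Haru, Gus, Vik.
One step further: Sam, Esme (7 so far).
Nothing else is reachable above Zara; 7 in all.

7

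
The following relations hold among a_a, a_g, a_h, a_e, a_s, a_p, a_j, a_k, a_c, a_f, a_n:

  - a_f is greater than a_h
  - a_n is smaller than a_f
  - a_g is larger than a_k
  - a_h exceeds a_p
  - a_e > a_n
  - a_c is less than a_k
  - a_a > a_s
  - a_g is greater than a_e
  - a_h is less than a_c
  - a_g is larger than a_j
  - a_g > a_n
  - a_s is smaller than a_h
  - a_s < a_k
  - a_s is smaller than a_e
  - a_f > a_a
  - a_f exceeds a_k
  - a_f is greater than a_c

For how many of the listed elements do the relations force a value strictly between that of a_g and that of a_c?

The relations place a_c below a_g. An element lies strictly between them when it is forced above a_c and also forced below a_g.
Above a_c: {a_k, a_f}. Below a_g: {a_s, a_p, a_h, a_n, a_e, a_j, a_k}.
Intersection: {a_k} — 1.

1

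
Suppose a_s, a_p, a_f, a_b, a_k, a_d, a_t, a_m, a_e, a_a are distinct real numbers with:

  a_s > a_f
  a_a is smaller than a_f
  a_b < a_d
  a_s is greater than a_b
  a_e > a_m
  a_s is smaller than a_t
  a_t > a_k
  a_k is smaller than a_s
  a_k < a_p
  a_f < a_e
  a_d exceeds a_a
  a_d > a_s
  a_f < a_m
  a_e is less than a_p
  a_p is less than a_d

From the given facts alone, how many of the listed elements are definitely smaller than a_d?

8

The elements the relations force below a_d are a_a, a_f, a_m, a_k, a_b, a_s, a_e, a_p — no chain reaches any other.
That is 8.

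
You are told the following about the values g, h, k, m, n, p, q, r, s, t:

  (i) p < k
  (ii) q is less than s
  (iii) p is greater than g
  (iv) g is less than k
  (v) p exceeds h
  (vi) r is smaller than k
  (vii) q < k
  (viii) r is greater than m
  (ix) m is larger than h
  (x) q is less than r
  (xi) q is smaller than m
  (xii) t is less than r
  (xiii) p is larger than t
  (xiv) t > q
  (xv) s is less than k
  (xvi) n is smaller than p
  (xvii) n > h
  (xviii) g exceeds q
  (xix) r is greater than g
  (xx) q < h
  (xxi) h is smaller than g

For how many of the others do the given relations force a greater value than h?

Directly above h: n, m, g, p.
One step further: r, k (6 so far).
Nothing else is reachable above h; 6 in all.

6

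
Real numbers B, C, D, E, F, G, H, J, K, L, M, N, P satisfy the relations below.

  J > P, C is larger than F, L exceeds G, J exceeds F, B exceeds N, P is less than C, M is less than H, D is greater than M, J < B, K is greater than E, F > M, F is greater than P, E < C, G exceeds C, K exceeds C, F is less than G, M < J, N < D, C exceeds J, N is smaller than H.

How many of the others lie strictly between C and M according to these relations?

The relations place M below C. An element lies strictly between them when it is forced above M and also forced below C.
Above M: {F, J, K, B, H, G, L, D}. Below C: {E, P, F, J}.
Intersection: {F, J} — 2.

2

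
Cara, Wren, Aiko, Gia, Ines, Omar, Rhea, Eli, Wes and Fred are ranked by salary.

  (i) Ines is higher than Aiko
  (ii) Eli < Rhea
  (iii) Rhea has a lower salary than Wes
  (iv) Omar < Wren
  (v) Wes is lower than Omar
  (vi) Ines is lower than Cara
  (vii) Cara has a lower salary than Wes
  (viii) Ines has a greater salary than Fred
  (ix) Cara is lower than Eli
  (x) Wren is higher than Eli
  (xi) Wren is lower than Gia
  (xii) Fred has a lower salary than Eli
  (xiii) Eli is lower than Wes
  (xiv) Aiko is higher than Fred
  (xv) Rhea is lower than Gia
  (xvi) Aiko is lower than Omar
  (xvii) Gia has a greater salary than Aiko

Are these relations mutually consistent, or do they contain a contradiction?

consistent

Every relation is compatible with Fred < Aiko < Ines < Cara < Eli < Rhea < Wes < Omar < Wren < Gia; the set is consistent.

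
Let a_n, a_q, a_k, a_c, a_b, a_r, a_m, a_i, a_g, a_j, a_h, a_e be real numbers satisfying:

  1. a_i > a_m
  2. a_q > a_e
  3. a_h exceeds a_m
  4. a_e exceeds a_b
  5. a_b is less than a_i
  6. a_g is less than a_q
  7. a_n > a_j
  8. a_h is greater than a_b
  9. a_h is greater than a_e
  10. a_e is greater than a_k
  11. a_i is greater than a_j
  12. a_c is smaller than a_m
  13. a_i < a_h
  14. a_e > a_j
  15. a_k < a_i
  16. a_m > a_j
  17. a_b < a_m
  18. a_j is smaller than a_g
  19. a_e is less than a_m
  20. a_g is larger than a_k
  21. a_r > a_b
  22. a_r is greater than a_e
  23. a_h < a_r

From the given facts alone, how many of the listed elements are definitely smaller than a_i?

6

Directly below a_i: a_j, a_k, a_b, a_m.
One step further: a_e, a_c (6 so far).
Nothing else is reachable below a_i; 6 in all.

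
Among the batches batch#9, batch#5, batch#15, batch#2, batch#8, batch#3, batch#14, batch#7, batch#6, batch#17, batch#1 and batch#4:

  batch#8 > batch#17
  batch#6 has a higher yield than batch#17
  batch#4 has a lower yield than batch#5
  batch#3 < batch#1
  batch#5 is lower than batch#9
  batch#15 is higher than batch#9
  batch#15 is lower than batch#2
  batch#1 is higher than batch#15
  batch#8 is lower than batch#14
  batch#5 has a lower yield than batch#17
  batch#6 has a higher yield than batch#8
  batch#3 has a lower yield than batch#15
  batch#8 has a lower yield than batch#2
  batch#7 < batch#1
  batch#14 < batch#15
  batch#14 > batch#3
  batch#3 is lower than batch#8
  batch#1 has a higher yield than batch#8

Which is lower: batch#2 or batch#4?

The relevant relations are batch#4 < batch#5; batch#5 < batch#17; batch#17 < batch#8; batch#8 < batch#14; batch#14 < batch#15; batch#15 < batch#2.
Chaining these gives batch#4 < batch#5 < batch#17 < batch#8 < batch#14 < batch#15 < batch#2.
So batch#4 < batch#2; batch#4 is the lower of the two.

batch#4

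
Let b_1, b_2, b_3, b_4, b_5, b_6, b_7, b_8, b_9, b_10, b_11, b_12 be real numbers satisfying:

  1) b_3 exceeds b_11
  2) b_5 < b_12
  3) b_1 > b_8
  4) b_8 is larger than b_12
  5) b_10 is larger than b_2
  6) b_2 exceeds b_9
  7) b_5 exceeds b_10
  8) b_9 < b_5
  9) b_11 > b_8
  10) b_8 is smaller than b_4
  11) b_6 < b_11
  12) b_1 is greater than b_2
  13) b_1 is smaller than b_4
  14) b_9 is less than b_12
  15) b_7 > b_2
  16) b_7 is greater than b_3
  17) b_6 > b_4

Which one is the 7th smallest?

Chaining the given pairs: b_9 < b_2 < b_10 < b_5 < b_12 < b_8 < b_1 < b_4 < b_6 < b_11 < b_3 < b_7.
Counting 7 from the smallest end gives b_1.

b_1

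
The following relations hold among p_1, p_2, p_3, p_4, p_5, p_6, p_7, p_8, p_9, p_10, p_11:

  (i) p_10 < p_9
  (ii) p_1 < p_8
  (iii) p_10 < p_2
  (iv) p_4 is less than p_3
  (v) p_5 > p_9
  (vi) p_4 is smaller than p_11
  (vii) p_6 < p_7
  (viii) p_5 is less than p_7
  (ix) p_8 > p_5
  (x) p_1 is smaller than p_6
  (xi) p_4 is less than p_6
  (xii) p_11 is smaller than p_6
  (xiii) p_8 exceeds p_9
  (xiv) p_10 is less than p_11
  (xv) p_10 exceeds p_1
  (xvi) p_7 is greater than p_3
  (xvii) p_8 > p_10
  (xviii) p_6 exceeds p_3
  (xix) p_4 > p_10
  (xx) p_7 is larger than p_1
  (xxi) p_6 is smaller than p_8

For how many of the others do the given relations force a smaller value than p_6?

From p_6 the given relations immediately reach p_1, p_4, p_11, p_3.
From those, p_10 — 5 in total.
No other element is forced below p_6 by the given relations, so the count is 5.

5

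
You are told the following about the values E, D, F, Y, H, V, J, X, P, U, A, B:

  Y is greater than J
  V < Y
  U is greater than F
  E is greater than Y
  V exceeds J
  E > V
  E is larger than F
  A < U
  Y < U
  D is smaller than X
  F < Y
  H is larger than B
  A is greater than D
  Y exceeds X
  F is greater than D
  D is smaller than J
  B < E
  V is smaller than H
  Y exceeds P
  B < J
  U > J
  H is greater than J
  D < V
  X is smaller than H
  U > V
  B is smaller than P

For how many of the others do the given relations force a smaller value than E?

The elements the relations force below E are B, D, J, P, V, X, F, Y — no chain reaches any other.
That is 8.

8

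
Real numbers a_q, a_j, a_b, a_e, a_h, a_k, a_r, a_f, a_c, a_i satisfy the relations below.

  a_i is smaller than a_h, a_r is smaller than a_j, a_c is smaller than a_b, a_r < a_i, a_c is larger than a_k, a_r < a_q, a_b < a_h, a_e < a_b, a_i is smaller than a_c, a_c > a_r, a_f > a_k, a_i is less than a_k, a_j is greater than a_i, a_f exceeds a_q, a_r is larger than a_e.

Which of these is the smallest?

a_e

a_r is not least since a_e < a_r; a_i is not least since a_r < a_i; a_k is not least since a_i < a_k; a_q is not least since a_r < a_q; a_j is not least since a_r < a_j; a_f is not least since a_q < a_f; a_c is not least since a_i < a_c; a_b is not least since a_e < a_b; a_h is not least since a_i < a_h.
Only a_e has nothing below it, so a_e is the smallest.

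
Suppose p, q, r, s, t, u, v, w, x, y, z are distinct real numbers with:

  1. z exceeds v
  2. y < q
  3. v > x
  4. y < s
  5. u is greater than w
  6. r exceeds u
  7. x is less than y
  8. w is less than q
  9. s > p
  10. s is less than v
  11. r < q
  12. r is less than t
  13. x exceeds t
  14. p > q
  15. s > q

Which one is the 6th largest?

The consecutive relations fix a unique order: w < u < r < t < x < y < q < p < s < v < z.
Counting 6 from the largest end gives y.

y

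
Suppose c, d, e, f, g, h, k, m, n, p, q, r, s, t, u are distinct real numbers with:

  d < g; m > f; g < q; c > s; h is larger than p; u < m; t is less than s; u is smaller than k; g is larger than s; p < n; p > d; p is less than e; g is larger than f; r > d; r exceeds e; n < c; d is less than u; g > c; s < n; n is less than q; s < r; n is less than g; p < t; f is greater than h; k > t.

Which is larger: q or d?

Chaining the given relations: d < p < t < s < n < c < g < q.
So d < q; q is the larger of the two.

q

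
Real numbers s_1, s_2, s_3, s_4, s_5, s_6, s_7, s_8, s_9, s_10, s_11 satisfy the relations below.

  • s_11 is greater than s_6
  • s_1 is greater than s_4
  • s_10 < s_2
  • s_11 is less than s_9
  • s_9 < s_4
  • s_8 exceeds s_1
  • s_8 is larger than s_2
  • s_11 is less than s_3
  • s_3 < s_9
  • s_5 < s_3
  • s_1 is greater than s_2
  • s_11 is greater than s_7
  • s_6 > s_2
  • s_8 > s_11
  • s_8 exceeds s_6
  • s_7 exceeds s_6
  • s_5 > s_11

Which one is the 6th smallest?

s_5

The consecutive relations fix a unique order: s_10 < s_2 < s_6 < s_7 < s_11 < s_5 < s_3 < s_9 < s_4 < s_1 < s_8.
Counting 6 from the smallest end gives s_5.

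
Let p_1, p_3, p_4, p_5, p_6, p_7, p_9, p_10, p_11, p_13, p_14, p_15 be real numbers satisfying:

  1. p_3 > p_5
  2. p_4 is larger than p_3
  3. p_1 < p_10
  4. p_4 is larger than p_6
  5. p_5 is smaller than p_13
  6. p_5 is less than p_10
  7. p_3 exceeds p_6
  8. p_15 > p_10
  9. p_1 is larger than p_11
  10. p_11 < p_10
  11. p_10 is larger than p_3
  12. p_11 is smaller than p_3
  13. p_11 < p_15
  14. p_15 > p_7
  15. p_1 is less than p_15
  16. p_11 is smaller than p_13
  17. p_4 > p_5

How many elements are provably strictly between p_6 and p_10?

Chaining upward from p_6 reaches: p_3, p_4, p_15.
Chaining downward from p_10 reaches: p_11, p_5, p_3, p_1.
Strictly between p_6 and p_10 are those in both lists: p_3 — 1 element.

1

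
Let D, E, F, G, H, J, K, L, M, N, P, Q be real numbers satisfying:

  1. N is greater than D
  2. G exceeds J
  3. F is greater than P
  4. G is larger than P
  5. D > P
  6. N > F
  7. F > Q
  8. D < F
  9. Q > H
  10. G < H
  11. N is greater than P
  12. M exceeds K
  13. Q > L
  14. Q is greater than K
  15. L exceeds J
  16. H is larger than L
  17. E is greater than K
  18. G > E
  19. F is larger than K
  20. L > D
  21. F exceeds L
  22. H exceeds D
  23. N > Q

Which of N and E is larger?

Chaining the given relations: E < G < H < Q < F < N.
So E < N; N is the larger of the two.

N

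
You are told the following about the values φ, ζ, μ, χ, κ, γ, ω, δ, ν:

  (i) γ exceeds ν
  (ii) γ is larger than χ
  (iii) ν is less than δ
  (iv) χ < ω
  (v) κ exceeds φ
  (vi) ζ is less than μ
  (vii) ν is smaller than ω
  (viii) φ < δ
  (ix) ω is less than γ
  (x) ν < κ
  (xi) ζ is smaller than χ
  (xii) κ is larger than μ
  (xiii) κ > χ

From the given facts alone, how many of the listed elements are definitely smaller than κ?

From κ the given relations immediately reach ν, χ, μ, φ.
From those, ζ — 5 in total.
No other element is forced below κ by the given relations, so the count is 5.

5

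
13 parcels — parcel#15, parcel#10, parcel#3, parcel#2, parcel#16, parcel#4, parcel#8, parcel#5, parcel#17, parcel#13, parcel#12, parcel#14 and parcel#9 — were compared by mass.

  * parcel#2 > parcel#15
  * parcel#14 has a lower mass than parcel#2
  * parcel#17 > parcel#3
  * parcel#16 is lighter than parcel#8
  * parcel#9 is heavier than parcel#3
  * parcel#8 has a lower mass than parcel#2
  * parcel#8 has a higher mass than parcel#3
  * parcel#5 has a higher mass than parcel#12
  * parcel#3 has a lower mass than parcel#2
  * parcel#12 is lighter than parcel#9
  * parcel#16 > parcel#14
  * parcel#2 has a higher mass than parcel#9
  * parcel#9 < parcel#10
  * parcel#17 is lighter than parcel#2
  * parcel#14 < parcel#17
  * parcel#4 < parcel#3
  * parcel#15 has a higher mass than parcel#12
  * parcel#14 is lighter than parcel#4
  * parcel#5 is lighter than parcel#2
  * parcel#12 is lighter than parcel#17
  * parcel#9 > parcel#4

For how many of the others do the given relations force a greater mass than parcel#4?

The elements the relations force above parcel#4 are parcel#3, parcel#8, parcel#9, parcel#17, parcel#2, parcel#10 — no chain reaches any other.
That is 6.

6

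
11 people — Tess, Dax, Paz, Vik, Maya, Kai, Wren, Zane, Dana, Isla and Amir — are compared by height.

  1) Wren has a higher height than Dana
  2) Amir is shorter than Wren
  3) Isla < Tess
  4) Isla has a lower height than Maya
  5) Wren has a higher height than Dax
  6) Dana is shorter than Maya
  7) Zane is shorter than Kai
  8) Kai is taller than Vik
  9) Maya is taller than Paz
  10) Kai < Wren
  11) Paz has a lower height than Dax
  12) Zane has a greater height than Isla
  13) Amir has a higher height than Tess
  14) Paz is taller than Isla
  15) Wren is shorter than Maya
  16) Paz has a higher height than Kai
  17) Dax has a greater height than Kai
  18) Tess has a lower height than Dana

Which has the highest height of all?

Isla is not greatest since Isla < Paz; Vik is not greatest since Vik < Kai; Zane is not greatest since Zane < Kai; Tess is not greatest since Tess < Dana; Kai is not greatest since Kai < Wren; Dana is not greatest since Dana < Maya; Amir is not greatest since Amir < Wren; Paz is not greatest since Paz < Maya; Dax is not greatest since Dax < Wren; Wren is not greatest since Wren < Maya.
Only Maya has nothing above it, so Maya is the highest height.

Maya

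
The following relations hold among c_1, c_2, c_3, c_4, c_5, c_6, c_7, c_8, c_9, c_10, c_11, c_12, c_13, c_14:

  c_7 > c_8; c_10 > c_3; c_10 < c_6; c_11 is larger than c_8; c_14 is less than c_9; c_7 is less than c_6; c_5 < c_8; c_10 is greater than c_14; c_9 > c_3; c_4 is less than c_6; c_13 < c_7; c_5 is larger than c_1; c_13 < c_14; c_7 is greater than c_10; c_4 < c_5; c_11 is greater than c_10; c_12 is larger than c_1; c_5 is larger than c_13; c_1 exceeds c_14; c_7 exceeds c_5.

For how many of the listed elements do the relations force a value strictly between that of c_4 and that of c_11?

2

Chaining upward from c_4 reaches: c_5, c_8, c_7, c_6.
Chaining downward from c_11 reaches: c_13, c_3, c_14, c_1, c_5, c_10, c_8.
Strictly between c_4 and c_11 are those in both lists: c_5, c_8 — 2 elements.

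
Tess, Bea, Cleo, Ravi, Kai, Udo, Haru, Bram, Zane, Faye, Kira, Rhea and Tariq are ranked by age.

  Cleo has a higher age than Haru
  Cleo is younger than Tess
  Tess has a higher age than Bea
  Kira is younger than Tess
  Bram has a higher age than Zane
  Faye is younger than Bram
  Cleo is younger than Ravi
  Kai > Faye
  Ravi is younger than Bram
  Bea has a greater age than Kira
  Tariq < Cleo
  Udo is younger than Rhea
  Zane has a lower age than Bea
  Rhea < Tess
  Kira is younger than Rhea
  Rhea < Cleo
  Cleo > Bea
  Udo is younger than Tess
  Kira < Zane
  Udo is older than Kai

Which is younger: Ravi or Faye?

Faye

The relevant relations are Faye < Kai; Kai < Udo; Udo < Rhea; Rhea < Cleo; Cleo < Ravi.
Chaining these gives Faye < Kai < Udo < Rhea < Cleo < Ravi.
So Faye < Ravi; Faye is the younger of the two.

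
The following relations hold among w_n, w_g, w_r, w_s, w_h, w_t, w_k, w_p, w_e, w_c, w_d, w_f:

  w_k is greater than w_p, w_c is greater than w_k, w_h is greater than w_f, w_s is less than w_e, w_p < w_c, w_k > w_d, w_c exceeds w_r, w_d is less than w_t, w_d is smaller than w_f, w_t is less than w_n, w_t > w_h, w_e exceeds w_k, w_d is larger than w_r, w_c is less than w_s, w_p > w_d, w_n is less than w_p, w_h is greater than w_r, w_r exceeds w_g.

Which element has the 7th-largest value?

w_t

The consecutive relations fix a unique order: w_g < w_r < w_d < w_f < w_h < w_t < w_n < w_p < w_k < w_c < w_s < w_e.
The 7th largest is w_t.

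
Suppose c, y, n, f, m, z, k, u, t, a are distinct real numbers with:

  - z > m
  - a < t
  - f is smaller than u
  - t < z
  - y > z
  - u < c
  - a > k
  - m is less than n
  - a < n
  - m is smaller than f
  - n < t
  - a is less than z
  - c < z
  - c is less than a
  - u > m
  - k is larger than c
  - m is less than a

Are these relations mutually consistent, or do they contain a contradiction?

Every relation is compatible with m < f < u < c < k < a < n < t < z < y; the set is consistent.

consistent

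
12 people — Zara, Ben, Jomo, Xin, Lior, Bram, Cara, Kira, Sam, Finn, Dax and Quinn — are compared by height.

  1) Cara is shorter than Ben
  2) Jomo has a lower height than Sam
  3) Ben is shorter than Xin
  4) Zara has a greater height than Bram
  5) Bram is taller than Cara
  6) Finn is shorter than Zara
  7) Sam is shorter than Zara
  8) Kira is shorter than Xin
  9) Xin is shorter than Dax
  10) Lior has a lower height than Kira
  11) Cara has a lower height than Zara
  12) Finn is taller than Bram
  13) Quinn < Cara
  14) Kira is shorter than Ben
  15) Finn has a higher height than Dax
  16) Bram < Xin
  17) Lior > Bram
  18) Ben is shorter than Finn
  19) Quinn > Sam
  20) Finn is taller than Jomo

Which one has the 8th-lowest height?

Piecing the relations together gives one ordering: Jomo < Sam < Quinn < Cara < Bram < Lior < Kira < Ben < Xin < Dax < Finn < Zara.
The 8th smallest is Ben.

Ben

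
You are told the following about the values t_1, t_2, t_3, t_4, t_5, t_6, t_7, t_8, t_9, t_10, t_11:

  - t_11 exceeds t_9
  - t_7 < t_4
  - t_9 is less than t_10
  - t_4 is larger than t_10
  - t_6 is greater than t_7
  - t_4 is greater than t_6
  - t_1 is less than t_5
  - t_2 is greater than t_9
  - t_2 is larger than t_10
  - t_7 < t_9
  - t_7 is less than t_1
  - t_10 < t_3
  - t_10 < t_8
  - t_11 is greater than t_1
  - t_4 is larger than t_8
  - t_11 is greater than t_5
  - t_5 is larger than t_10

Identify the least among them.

t_7

t_9 is not least since t_7 < t_9; t_10 is not least since t_9 < t_10; t_6 is not least since t_7 < t_6; t_1 is not least since t_7 < t_1; t_2 is not least since t_9 < t_2; t_5 is not least since t_1 < t_5; t_11 is not least since t_5 < t_11; t_3 is not least since t_10 < t_3; t_8 is not least since t_10 < t_8; t_4 is not least since t_8 < t_4.
Only t_7 has nothing below it, so t_7 is the least.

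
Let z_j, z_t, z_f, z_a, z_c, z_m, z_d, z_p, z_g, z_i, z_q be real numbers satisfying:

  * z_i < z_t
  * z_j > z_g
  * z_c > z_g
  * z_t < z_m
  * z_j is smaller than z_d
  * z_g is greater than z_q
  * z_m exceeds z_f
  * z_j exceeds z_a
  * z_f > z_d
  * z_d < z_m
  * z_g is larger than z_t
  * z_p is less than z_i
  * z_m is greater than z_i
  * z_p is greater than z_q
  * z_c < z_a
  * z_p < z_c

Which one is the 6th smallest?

The consecutive relations fix a unique order: z_q < z_p < z_i < z_t < z_g < z_c < z_a < z_j < z_d < z_f < z_m.
The 6th smallest is z_c.

z_c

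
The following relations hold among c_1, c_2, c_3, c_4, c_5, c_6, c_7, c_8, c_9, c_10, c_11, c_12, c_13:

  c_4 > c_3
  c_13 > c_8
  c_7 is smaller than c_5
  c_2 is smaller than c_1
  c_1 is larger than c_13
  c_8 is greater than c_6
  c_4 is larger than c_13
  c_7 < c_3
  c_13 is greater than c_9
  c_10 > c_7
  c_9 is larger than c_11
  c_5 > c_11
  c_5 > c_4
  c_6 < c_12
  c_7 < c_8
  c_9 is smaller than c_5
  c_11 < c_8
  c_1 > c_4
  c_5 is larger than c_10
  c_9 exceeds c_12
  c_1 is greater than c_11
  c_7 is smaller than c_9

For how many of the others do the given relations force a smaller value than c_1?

10

From c_1 the given relations immediately reach c_11, c_2, c_13, c_4.
From those, c_3, c_9, c_8 — 7 in total.
From those, c_7, c_6, c_12 — 10 in total.
Nothing else is reachable below c_1; 10 in all.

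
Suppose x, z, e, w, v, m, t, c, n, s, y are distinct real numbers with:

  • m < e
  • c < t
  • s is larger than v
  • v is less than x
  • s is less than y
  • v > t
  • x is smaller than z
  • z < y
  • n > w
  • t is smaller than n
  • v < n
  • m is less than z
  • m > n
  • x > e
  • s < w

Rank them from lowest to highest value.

The consecutive links are each given: c < t; t < v; v < s; s < w; w < n; n < m; m < e; e < x; x < z; z < y.

c < t < v < s < w < n < m < e < x < z < y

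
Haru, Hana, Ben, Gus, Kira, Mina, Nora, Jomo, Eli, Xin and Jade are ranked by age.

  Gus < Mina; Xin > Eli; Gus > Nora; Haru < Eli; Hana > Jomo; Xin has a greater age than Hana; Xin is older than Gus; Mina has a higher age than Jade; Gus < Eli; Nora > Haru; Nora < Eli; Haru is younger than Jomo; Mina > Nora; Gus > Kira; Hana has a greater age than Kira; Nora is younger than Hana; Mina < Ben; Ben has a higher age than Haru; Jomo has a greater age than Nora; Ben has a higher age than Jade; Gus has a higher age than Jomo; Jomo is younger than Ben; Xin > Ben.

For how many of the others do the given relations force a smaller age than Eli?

5

The elements the relations force below Eli are Haru, Nora, Kira, Jomo, Gus — no chain reaches any other.
That is 5.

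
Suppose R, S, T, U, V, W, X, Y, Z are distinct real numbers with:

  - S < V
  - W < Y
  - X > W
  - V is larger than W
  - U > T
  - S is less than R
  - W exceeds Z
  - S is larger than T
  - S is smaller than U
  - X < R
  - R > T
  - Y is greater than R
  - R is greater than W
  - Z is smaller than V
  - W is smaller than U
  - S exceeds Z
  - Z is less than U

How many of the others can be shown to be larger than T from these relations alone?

From T the given relations immediately reach S, R, U.
From those, V, Y — 5 in total.
Nothing else is reachable above T; 5 in all.

5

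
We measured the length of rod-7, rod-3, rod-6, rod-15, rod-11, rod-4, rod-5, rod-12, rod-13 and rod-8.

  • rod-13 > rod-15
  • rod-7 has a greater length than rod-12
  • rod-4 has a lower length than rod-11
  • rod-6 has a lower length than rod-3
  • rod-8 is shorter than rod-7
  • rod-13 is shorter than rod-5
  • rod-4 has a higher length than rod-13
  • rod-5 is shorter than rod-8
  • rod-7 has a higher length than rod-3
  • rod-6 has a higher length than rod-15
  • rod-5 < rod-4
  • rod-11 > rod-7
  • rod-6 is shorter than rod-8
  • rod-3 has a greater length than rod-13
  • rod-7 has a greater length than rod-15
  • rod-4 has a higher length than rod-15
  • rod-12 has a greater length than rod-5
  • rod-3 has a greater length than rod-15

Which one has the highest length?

Chaining downward from rod-11: directly below it, rod-4, rod-7; then rod-15, rod-13, rod-5, rod-12, rod-3, rod-8; then rod-6.
That covers every other element, and nothing is given above rod-11, so rod-11 is the highest length.

rod-11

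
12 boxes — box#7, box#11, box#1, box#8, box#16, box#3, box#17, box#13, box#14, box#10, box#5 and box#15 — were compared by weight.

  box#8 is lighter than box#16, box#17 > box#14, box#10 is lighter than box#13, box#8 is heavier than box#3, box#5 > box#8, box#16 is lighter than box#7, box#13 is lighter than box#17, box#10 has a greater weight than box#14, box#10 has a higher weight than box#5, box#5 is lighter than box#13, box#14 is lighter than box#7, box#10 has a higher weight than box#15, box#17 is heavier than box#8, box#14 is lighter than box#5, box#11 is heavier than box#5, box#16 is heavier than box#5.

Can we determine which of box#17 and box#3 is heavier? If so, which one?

box#17

box#3 < box#8 and box#8 < box#5 give box#3 < box#5.
With box#5 < box#13: box#3 < box#8 < box#5 < box#13.
Then box#13 < box#17 extends the chain to box#17.
So box#17 is heavier.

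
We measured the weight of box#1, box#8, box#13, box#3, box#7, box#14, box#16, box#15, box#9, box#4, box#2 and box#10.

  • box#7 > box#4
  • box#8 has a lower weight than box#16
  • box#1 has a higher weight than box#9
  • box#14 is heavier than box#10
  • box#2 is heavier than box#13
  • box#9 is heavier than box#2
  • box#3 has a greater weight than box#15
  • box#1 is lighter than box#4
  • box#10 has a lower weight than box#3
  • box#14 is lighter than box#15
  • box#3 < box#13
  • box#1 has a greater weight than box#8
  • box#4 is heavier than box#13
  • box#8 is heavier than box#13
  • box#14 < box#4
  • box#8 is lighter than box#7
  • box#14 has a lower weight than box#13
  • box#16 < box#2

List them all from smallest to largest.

Nothing is placed below box#10, so it is least; from there box#10 < box#14; box#14 < box#15; box#15 < box#3; box#3 < box#13; box#13 < box#8; box#8 < box#16; box#16 < box#2; box#2 < box#9; box#9 < box#1; box#1 < box#4; box#4 < box#7, each given directly.

box#10 < box#14 < box#15 < box#3 < box#13 < box#8 < box#16 < box#2 < box#9 < box#1 < box#4 < box#7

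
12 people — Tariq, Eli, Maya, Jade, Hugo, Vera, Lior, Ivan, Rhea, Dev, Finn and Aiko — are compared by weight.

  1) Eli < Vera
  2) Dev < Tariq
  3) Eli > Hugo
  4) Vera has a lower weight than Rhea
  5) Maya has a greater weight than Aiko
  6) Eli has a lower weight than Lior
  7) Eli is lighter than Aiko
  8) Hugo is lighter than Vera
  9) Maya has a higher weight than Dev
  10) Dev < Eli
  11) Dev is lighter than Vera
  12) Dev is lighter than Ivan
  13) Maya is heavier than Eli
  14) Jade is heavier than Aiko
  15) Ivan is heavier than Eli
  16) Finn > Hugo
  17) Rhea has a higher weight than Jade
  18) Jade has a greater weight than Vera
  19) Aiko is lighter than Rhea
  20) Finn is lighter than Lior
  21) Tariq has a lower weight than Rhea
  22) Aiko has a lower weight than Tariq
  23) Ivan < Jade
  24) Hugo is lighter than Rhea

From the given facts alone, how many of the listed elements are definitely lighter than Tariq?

4

The elements the relations force below Tariq are Hugo, Dev, Eli, Aiko — no chain reaches any other.
That is 4.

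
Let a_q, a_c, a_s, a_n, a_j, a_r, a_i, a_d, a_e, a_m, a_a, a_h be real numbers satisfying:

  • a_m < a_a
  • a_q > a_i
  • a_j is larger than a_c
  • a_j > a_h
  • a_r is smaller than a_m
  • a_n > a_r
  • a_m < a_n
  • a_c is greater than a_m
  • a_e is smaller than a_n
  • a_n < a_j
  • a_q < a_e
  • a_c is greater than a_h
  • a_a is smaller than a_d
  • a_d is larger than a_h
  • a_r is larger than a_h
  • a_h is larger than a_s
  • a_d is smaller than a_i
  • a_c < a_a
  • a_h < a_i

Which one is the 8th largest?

a_c

The consecutive relations fix a unique order: a_s < a_h < a_r < a_m < a_c < a_a < a_d < a_i < a_q < a_e < a_n < a_j.
The 8th largest is a_c.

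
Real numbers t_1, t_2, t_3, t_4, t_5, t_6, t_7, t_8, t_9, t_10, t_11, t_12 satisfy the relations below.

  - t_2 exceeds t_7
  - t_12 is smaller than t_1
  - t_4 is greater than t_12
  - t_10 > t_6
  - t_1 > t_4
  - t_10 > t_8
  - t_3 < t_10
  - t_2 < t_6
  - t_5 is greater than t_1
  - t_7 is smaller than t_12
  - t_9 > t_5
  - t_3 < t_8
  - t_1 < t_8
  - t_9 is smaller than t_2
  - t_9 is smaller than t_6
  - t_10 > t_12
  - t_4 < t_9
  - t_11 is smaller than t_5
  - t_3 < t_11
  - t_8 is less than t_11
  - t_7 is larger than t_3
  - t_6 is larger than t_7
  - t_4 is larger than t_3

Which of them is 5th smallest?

t_1

Chaining the given pairs: t_3 < t_7 < t_12 < t_4 < t_1 < t_8 < t_11 < t_5 < t_9 < t_2 < t_6 < t_10.
Counting 5 from the smallest end gives t_1.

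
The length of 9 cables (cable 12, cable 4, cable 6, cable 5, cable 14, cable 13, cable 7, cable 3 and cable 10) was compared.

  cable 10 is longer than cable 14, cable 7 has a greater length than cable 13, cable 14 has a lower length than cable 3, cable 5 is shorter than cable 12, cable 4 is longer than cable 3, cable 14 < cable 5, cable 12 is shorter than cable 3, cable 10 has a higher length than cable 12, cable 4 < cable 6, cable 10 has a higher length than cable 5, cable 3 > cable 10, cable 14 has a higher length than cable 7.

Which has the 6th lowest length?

cable 10

The consecutive relations fix a unique order: cable 13 < cable 7 < cable 14 < cable 5 < cable 12 < cable 10 < cable 3 < cable 4 < cable 6.
Counting 6 from the smallest end gives cable 10.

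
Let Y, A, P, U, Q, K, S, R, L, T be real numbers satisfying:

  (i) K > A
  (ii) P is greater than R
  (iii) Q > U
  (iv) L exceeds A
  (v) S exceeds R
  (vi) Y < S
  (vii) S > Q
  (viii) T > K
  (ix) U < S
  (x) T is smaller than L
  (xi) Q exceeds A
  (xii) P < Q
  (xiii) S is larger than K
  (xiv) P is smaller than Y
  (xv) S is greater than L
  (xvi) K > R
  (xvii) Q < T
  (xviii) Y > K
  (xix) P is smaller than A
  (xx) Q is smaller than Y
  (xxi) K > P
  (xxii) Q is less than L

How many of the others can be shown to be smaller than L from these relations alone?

The elements the relations force below L are R, P, A, U, Q, K, T — no chain reaches any other.
That is 7.

7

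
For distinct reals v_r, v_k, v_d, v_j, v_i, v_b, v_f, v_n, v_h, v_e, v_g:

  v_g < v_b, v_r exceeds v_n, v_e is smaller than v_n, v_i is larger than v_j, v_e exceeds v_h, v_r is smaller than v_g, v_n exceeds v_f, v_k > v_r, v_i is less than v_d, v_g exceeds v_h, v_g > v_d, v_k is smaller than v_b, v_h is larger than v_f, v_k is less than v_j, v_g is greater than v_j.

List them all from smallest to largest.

Nothing is placed below v_f, so it is least; from there v_f < v_h; v_h < v_e; v_e < v_n; v_n < v_r; v_r < v_k; v_k < v_j; v_j < v_i; v_i < v_d; v_d < v_g; v_g < v_b, each given directly.

v_f < v_h < v_e < v_n < v_r < v_k < v_j < v_i < v_d < v_g < v_b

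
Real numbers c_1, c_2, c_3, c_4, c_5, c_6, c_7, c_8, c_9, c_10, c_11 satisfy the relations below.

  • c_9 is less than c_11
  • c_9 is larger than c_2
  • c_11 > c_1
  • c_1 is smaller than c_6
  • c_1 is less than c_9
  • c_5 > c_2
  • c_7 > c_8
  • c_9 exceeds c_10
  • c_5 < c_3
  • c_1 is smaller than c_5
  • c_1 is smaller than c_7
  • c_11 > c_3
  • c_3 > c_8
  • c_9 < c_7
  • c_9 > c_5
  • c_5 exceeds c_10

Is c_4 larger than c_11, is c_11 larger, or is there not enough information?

undetermined

Following every chain through c_4: nothing is chained to c_4.
c_11 is not reached, and no chain runs the other way from c_11 to c_4.
So the given relations leave the order of c_4 and c_11 undetermined.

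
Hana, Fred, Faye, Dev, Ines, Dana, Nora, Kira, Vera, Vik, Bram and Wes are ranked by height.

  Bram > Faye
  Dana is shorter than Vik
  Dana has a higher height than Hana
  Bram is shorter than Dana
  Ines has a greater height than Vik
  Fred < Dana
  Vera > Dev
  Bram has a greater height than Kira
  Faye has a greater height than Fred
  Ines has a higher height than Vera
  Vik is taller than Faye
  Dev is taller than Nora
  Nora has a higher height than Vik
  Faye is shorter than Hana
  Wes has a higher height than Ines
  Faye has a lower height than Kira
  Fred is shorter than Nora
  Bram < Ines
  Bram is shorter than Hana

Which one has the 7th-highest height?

Dana

Chaining the given pairs: Fred < Faye < Kira < Bram < Hana < Dana < Vik < Nora < Dev < Vera < Ines < Wes.
Counting 7 from the largest end gives Dana.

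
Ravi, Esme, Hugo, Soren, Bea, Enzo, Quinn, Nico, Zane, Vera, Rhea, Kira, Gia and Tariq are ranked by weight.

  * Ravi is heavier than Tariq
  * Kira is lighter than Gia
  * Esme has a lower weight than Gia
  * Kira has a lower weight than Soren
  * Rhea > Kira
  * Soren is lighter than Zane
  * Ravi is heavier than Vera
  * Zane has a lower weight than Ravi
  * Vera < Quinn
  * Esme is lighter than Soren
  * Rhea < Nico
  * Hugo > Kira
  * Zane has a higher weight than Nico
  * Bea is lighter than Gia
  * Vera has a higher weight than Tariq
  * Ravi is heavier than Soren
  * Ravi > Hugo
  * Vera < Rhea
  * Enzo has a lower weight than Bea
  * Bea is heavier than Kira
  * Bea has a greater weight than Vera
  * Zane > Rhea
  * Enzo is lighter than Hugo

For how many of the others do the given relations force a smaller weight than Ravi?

The elements the relations force below Ravi are Tariq, Esme, Vera, Kira, Enzo, Soren, Rhea, Hugo, Nico, Zane — no chain reaches any other.
That is 10.

10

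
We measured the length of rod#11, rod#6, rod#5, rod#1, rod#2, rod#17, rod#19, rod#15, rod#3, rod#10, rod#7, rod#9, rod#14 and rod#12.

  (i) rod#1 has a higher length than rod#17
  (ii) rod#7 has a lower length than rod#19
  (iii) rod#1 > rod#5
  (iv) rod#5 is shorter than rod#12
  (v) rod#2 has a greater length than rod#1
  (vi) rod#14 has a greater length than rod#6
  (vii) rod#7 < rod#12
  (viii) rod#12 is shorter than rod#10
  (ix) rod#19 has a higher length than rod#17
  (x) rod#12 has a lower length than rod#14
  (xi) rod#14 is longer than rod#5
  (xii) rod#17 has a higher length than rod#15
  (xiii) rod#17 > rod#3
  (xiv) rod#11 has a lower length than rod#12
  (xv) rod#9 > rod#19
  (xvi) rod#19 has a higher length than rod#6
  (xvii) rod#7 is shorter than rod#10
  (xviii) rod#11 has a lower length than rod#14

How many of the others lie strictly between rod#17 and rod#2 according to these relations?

1

The relations place rod#17 below rod#2. An element lies strictly between them when it is forced above rod#17 and also forced below rod#2.
Above rod#17: {rod#19, rod#1, rod#9}. Below rod#2: {rod#15, rod#5, rod#3, rod#1}.
Intersection: {rod#1} — 1.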